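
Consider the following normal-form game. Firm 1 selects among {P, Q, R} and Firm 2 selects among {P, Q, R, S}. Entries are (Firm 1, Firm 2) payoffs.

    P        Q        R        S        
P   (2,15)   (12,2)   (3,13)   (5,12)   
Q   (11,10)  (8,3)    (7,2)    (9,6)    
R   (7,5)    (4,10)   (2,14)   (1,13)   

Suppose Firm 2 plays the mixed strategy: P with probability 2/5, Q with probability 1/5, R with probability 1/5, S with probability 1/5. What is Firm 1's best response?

Q

Compute Firm 1's expected payoff from each pure strategy against the given mix.
P: (2/5)·2 + (1/5)·12 + (1/5)·3 + (1/5)·5 = 24/5
Q: (2/5)·11 + (1/5)·8 + (1/5)·7 + (1/5)·9 = 46/5
R: (2/5)·7 + (1/5)·4 + (1/5)·2 + (1/5)·1 = 21/5
Highest expected payoff is 46/5, from Q.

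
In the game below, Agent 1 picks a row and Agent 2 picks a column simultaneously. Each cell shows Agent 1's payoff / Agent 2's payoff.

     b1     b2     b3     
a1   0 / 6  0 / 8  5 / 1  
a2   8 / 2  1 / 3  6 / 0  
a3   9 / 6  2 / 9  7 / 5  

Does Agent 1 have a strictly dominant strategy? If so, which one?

Check whether one of Agent 1's strategies beats all alternatives regardless of what the opponent does.
a3 strictly dominates: vs b1: 9 > each of {0, 8}; vs b2: 2 > each of {0, 1}; vs b3: 7 > each of {5, 6}.

a3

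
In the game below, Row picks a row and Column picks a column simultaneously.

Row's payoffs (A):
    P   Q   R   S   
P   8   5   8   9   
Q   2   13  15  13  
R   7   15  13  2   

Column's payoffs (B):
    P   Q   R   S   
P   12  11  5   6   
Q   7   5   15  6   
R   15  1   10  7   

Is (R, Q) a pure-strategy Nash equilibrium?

No

Holding Column at Q: Row gets 15 from R, versus 5 from P, 13 from Q. No profitable deviation for Row.
Holding Row at R: Column gets 1 from Q but could get 15 by switching to P. Column has a profitable deviation.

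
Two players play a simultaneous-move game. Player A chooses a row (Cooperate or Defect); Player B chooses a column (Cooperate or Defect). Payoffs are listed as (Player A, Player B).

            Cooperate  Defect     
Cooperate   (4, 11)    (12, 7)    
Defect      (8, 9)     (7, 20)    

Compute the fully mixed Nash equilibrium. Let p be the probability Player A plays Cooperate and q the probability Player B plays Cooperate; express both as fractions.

In a mixed NE each player is indifferent between their pure strategies, so the opponent's mix sets the indifference.
Player B indifferent between Cooperate and Defect: p·11 + (1−p)·9 = p·7 + (1−p)·20 ⟹ 9 + 2p = 20 + (-13)p ⟹ p = 11/15.
Player A indifferent between Cooperate and Defect: q·4 + (1−q)·12 = q·8 + (1−q)·7 ⟹ 12 + (-8)q = 7 + 1q ⟹ q = 5/9.

p = 11/15, q = 5/9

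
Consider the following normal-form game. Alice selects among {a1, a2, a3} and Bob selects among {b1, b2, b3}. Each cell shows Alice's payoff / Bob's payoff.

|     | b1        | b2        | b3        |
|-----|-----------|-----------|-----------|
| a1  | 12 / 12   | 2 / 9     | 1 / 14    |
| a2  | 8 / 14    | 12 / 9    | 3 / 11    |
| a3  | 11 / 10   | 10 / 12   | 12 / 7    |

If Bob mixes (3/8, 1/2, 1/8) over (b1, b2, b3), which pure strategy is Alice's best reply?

a3

Compute Alice's expected payoff from each pure strategy against the given mix.
a1: (3/8)·12 + (1/2)·2 + (1/8)·1 = 45/8
a2: (3/8)·8 + (1/2)·12 + (1/8)·3 = 75/8
a3: (3/8)·11 + (1/2)·10 + (1/8)·12 = 85/8
Highest expected payoff is 85/8, from a3.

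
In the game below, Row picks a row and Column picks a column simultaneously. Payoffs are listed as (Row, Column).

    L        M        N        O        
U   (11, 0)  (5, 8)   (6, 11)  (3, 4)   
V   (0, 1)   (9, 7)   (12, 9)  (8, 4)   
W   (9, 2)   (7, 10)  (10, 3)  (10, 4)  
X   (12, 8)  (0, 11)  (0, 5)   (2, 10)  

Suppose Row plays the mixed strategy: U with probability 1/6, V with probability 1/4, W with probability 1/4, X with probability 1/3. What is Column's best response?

Column's best reply maximizes expected payoff against the mix.
L: (1/6)·0 + (1/4)·1 + (1/4)·2 + (1/3)·8 = 41/12
M: (1/6)·8 + (1/4)·7 + (1/4)·10 + (1/3)·11 = 37/4
N: (1/6)·11 + (1/4)·9 + (1/4)·3 + (1/3)·5 = 13/2
O: (1/6)·4 + (1/4)·4 + (1/4)·4 + (1/3)·10 = 6
Highest expected payoff is 37/4, from M.

M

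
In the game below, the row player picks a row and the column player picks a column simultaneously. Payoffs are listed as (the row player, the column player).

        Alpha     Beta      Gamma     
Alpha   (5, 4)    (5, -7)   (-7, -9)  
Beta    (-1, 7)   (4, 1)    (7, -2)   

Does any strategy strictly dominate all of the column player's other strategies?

Check whether one of the column player's strategies beats all alternatives regardless of what the opponent does.
Alpha strictly dominates: vs Alpha: 4 > each of {-7, -9}; vs Beta: 7 > each of {1, -2}.

Alpha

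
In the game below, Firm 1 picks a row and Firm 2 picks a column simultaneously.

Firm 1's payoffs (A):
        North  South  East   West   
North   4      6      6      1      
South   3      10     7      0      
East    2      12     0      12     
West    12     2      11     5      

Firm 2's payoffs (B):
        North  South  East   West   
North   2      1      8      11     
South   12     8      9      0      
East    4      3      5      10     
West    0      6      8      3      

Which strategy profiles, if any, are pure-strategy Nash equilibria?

(East, West) and (West, East)

A profile is a Nash equilibrium when each player is best-responding to the other.
Firm 1's best responses — vs North: West (payoff 12); vs South: East (payoff 12); vs East: West (payoff 11); vs West: East (payoff 12).
Firm 2's best responses — vs North: West (payoff 11); vs South: North (payoff 12); vs East: West (payoff 10); vs West: East (payoff 8).
Mutual best responses occur at (East, West) and (West, East); at each, neither player gains by switching.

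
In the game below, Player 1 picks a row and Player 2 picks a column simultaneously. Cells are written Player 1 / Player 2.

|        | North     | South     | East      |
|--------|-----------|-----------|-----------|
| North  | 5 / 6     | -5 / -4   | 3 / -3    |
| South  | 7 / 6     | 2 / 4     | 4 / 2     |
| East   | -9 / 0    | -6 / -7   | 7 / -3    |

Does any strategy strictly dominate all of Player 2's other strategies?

North

Check whether one of Player 2's strategies beats all alternatives regardless of what the opponent does.
North strictly dominates: vs North: 6 > each of {-4, -3}; vs South: 6 > each of {4, 2}; vs East: 0 > each of {-7, -3}.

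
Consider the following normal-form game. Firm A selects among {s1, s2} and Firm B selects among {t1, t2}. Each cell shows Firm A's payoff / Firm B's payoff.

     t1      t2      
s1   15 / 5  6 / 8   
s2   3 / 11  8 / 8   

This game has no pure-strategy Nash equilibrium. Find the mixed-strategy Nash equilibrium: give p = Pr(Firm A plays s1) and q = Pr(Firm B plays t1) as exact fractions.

Each player's mixing probability is pinned down by making the *other* player indifferent.
Firm B indifferent between t1 and t2: p·5 + (1−p)·11 = p·8 + (1−p)·8 ⟹ 11 + (-6)p = 8 + 0p ⟹ p = 1/2.
Firm A indifferent between s1 and s2: q·15 + (1−q)·6 = q·3 + (1−q)·8 ⟹ 6 + 9q = 8 + (-5)q ⟹ q = 1/7.

p = 1/2, q = 1/7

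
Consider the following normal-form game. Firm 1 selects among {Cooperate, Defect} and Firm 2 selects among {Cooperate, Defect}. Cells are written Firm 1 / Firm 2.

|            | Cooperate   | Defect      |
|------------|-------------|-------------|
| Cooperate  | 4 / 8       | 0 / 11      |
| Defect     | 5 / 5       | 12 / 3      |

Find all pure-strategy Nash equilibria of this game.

(Defect, Cooperate)

Find each player's best response to every opponent strategy; NE are the intersections.
Firm 1's best responses — vs Cooperate: Defect (payoff 5); vs Defect: Defect (payoff 12).
Firm 2's best responses — vs Cooperate: Defect (payoff 11); vs Defect: Cooperate (payoff 5).
The only mutual best response is (Defect, Cooperate); neither player gains by switching there.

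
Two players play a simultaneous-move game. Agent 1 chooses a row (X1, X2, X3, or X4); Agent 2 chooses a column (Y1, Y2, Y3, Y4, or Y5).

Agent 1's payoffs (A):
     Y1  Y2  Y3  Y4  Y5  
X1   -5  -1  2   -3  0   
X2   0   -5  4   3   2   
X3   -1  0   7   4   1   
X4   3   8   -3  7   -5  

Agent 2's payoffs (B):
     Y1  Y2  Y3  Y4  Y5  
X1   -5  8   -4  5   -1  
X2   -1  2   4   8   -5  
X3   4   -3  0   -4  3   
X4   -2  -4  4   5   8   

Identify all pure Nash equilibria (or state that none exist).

Check mutual best responses: a cell is a NE iff neither player can gain by unilaterally deviating.
Agent 1's best responses — vs Y1: X4 (payoff 3); vs Y2: X4 (payoff 8); vs Y3: X3 (payoff 7); vs Y4: X4 (payoff 7); vs Y5: X2 (payoff 2).
Agent 2's best responses — vs X1: Y2 (payoff 8); vs X2: Y4 (payoff 8); vs X3: Y1 (payoff 4); vs X4: Y5 (payoff 8).
No cell has both players best-responding. For instance, Agent 1's best reply to Y4 is X4, but against X4 Agent 2 prefers Y5 over Y4.

There is no pure-strategy Nash equilibrium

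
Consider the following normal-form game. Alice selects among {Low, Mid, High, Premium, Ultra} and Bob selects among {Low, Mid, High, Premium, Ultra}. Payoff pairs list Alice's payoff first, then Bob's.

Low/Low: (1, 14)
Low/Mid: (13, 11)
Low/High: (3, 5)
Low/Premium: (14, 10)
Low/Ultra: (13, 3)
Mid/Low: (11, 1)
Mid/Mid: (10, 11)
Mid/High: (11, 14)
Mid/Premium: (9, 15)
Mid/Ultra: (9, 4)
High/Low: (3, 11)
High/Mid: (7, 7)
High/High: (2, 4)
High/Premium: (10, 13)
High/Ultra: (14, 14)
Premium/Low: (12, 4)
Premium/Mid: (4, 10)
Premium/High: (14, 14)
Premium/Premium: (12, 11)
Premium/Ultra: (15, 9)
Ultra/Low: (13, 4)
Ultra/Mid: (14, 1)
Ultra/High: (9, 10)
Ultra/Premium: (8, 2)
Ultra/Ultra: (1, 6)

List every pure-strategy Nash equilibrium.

(Premium, High)

A profile is a Nash equilibrium when each player is best-responding to the other.
Alice's best responses — vs Low: Ultra (payoff 13); vs Mid: Ultra (payoff 14); vs High: Premium (payoff 14); vs Premium: Low (payoff 14); vs Ultra: Premium (payoff 15).
Bob's best responses — vs Low: Low (payoff 14); vs Mid: Premium (payoff 15); vs High: Ultra (payoff 14); vs Premium: High (payoff 14); vs Ultra: High (payoff 10).
The only mutual best response is (Premium, High); neither player gains by switching there.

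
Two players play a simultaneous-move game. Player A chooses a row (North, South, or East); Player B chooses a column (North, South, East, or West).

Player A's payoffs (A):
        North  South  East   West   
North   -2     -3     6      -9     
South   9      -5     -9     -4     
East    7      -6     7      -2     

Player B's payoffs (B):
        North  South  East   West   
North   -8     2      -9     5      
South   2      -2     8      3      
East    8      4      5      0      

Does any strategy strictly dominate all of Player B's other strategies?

None

A strategy is strictly dominant if it gives Player B a strictly higher payoff than every other strategy, against every choice by the opponent.
North is not dominant: against North, South gives 2 > -8.
South is not dominant: against North, West gives 5 > 2.
East is not dominant: against North, North gives -8 > -9.
West is not dominant: against South, East gives 8 > 3.
No single strategy is best against every opponent action.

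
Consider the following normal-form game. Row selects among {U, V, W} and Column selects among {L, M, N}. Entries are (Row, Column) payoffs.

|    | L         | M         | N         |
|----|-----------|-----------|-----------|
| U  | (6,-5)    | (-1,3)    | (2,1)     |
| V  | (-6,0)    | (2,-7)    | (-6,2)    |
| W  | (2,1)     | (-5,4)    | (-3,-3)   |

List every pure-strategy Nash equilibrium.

No pure-strategy Nash equilibrium

A profile is a Nash equilibrium when each player is best-responding to the other.
Row's best responses — vs L: U (payoff 6); vs M: V (payoff 2); vs N: U (payoff 2).
Column's best responses — vs U: M (payoff 3); vs V: N (payoff 2); vs W: M (payoff 4).
No cell has both players best-responding. For instance, Row's best reply to L is U, but against U Column prefers M over L.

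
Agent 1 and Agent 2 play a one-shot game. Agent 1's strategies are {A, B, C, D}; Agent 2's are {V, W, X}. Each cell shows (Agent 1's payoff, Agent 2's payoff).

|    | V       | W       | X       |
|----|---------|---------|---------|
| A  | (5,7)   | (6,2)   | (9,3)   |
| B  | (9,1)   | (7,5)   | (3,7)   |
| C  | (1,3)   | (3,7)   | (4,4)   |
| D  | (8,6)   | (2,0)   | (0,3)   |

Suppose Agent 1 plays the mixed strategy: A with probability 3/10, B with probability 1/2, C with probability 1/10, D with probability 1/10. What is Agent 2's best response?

X

Compute Agent 2's expected payoff from each pure strategy against the given mix.
V: (3/10)·7 + (1/2)·1 + (1/10)·3 + (1/10)·6 = 7/2
W: (3/10)·2 + (1/2)·5 + (1/10)·7 + (1/10)·0 = 19/5
X: (3/10)·3 + (1/2)·7 + (1/10)·4 + (1/10)·3 = 51/10
Highest expected payoff is 51/10, from X.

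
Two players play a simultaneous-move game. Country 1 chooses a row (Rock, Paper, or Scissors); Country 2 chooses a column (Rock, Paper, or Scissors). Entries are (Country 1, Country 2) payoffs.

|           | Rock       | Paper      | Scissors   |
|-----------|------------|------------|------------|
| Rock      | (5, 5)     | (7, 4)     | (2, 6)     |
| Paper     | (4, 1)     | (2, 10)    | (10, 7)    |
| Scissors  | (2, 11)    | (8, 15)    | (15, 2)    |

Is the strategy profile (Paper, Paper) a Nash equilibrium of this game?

Holding Country 2 at Paper: Country 1 gets 2 from Paper but could get 8 by switching to Scissors. Country 1 has a profitable deviation.

No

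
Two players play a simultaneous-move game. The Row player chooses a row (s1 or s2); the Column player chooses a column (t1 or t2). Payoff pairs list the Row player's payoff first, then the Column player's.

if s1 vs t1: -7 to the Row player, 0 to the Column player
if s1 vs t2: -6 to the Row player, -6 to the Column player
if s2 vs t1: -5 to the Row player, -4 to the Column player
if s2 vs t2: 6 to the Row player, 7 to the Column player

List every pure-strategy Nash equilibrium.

Check mutual best responses: a cell is a NE iff neither player can gain by unilaterally deviating.
The Row player's best responses — vs t1: s2 (payoff -5); vs t2: s2 (payoff 6).
The Column player's best responses — vs s1: t1 (payoff 0); vs s2: t2 (payoff 7).
The only mutual best response is (s2, t2); neither player gains by switching there.

(s2, t2)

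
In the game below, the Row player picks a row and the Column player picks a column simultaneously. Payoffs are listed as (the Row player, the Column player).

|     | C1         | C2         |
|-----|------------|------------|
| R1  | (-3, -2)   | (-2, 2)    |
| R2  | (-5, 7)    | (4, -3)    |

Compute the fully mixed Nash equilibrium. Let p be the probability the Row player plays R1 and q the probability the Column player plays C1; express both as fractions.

In a mixed NE each player is indifferent between their pure strategies, so the opponent's mix sets the indifference.
The Column player indifferent between C1 and C2: p·(-2) + (1−p)·7 = p·2 + (1−p)·(-3) ⟹ 7 + (-9)p = (-3) + 5p ⟹ p = 5/7.
The Row player indifferent between R1 and R2: q·(-3) + (1−q)·(-2) = q·(-5) + (1−q)·4 ⟹ (-2) + (-1)q = 4 + (-9)q ⟹ q = 3/4.

p = 5/7, q = 3/4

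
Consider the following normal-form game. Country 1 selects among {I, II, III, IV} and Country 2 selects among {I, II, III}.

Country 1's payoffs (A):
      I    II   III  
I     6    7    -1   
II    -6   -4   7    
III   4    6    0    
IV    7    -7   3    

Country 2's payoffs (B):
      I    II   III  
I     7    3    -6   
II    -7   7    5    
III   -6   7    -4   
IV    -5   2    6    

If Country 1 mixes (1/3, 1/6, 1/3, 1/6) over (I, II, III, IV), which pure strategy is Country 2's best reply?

II

Country 2's best reply maximizes expected payoff against the mix.
I: (1/3)·7 + (1/6)·(-7) + (1/3)·(-6) + (1/6)·(-5) = -5/3
II: (1/3)·3 + (1/6)·7 + (1/3)·7 + (1/6)·2 = 29/6
III: (1/3)·(-6) + (1/6)·5 + (1/3)·(-4) + (1/6)·6 = -3/2
Highest expected payoff is 29/6, from II.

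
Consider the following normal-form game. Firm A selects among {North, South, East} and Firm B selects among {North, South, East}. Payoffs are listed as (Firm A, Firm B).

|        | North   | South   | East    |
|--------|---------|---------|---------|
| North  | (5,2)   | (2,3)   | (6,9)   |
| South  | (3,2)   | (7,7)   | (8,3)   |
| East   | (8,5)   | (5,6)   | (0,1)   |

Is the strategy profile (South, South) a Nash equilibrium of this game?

Holding Firm B at South: Firm A gets 7 from South, versus 2 from North, 5 from East. No profitable deviation for Firm A.
Holding Firm A at South: Firm B gets 7 from South, versus 2 from North, 3 from East. No profitable deviation for Firm B either.

Yes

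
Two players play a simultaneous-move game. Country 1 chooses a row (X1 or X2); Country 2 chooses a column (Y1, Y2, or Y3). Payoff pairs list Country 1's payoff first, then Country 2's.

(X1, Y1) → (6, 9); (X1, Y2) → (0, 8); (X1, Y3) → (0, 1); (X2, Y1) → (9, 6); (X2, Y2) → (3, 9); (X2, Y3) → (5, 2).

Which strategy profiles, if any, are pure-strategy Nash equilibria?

Find each player's best response to every opponent strategy; NE are the intersections.
Country 1's best responses — vs Y1: X2 (payoff 9); vs Y2: X2 (payoff 3); vs Y3: X2 (payoff 5).
Country 2's best responses — vs X1: Y1 (payoff 9); vs X2: Y2 (payoff 9).
The only mutual best response is (X2, Y2); neither player gains by switching there.

(X2, Y2)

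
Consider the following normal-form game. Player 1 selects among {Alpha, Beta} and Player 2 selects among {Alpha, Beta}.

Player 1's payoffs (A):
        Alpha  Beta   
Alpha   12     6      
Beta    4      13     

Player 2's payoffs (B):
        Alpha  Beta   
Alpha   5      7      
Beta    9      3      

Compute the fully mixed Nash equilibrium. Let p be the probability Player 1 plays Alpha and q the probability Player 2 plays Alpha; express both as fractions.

In a mixed NE each player is indifferent between their pure strategies, so the opponent's mix sets the indifference.
Player 2 indifferent between Alpha and Beta: p·5 + (1−p)·9 = p·7 + (1−p)·3 ⟹ 9 + (-4)p = 3 + 4p ⟹ p = 3/4.
Player 1 indifferent between Alpha and Beta: q·12 + (1−q)·6 = q·4 + (1−q)·13 ⟹ 6 + 6q = 13 + (-9)q ⟹ q = 7/15.

p = 3/4, q = 7/15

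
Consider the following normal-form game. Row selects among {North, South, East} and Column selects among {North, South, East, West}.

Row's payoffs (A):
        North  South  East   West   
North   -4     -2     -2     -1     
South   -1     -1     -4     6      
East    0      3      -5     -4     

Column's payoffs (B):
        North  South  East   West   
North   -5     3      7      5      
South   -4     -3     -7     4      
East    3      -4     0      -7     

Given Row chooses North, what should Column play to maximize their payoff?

East

With Row fixed at North, Column's payoffs are: North → -5, South → 3, East → 7, West → 5.
The maximum is 7, achieved by East.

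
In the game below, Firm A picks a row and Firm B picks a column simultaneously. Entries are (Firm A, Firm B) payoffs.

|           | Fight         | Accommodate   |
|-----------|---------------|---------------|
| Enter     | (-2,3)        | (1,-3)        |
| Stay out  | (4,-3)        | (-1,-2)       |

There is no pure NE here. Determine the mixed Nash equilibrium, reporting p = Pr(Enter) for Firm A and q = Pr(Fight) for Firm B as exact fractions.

p = 1/7, q = 1/4

In a mixed NE each player is indifferent between their pure strategies, so the opponent's mix sets the indifference.
Firm B indifferent between Fight and Accommodate: p·3 + (1−p)·(-3) = p·(-3) + (1−p)·(-2) ⟹ (-3) + 6p = (-2) + (-1)p ⟹ p = 1/7.
Firm A indifferent between Enter and Stay out: q·(-2) + (1−q)·1 = q·4 + (1−q)·(-1) ⟹ 1 + (-3)q = (-1) + 5q ⟹ q = 1/4.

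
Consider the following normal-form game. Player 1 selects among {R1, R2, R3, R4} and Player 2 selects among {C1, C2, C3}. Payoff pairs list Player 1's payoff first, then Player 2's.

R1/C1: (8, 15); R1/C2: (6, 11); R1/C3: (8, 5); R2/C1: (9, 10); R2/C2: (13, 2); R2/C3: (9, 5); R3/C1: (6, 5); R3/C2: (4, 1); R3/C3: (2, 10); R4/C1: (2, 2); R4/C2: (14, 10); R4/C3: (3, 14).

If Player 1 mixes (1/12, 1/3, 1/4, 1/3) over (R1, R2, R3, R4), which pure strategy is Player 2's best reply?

Compute Player 2's expected payoff from each pure strategy against the given mix.
C1: (1/12)·15 + (1/3)·10 + (1/4)·5 + (1/3)·2 = 13/2
C2: (1/12)·11 + (1/3)·2 + (1/4)·1 + (1/3)·10 = 31/6
C3: (1/12)·5 + (1/3)·5 + (1/4)·10 + (1/3)·14 = 37/4
Highest expected payoff is 37/4, from C3.

C3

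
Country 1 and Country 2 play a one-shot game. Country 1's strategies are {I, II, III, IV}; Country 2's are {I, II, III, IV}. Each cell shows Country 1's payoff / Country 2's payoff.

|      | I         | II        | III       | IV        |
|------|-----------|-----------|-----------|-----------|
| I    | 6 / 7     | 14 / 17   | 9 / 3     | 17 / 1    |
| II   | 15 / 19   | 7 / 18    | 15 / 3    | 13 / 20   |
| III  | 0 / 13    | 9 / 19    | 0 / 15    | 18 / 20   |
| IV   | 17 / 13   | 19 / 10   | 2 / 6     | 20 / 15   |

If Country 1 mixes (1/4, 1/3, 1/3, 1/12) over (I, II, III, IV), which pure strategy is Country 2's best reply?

Country 2's best reply maximizes expected payoff against the mix.
I: (1/4)·7 + (1/3)·19 + (1/3)·13 + (1/12)·13 = 27/2
II: (1/4)·17 + (1/3)·18 + (1/3)·19 + (1/12)·10 = 209/12
III: (1/4)·3 + (1/3)·3 + (1/3)·15 + (1/12)·6 = 29/4
IV: (1/4)·1 + (1/3)·20 + (1/3)·20 + (1/12)·15 = 89/6
Highest expected payoff is 209/12, from II.

II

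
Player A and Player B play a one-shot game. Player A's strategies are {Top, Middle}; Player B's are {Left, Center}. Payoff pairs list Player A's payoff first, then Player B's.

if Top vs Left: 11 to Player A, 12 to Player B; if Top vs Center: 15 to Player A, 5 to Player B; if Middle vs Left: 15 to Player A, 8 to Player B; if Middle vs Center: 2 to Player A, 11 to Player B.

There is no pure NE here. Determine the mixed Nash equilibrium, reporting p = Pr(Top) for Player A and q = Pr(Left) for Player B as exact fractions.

p = 3/10, q = 13/17

Each player's mixing probability is pinned down by making the *other* player indifferent.
Player B indifferent between Left and Center: p·12 + (1−p)·8 = p·5 + (1−p)·11 ⟹ 8 + 4p = 11 + (-6)p ⟹ p = 3/10.
Player A indifferent between Top and Middle: q·11 + (1−q)·15 = q·15 + (1−q)·2 ⟹ 15 + (-4)q = 2 + 13q ⟹ q = 13/17.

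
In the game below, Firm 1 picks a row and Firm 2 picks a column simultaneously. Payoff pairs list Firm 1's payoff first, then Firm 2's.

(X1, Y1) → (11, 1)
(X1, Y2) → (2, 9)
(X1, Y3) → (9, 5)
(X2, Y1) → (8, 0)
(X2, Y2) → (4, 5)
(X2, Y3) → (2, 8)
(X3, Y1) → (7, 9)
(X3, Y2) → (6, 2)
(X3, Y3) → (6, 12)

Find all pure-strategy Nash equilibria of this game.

There is no pure-strategy Nash equilibrium

Find each player's best response to every opponent strategy; NE are the intersections.
Firm 1's best responses — vs Y1: X1 (payoff 11); vs Y2: X3 (payoff 6); vs Y3: X1 (payoff 9).
Firm 2's best responses — vs X1: Y2 (payoff 9); vs X2: Y3 (payoff 8); vs X3: Y3 (payoff 12).
No cell has both players best-responding. For instance, Firm 1's best reply to Y1 is X1, but against X1 Firm 2 prefers Y2 over Y1.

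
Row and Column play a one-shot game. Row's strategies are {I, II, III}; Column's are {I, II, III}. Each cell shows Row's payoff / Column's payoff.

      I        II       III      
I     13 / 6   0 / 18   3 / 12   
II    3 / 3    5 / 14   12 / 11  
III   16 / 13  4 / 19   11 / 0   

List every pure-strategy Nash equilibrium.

(II, II)

Check mutual best responses: a cell is a NE iff neither player can gain by unilaterally deviating.
Row's best responses — vs I: III (payoff 16); vs II: II (payoff 5); vs III: II (payoff 12).
Column's best responses — vs I: II (payoff 18); vs II: II (payoff 14); vs III: II (payoff 19).
The only mutual best response is (II, II); neither player gains by switching there.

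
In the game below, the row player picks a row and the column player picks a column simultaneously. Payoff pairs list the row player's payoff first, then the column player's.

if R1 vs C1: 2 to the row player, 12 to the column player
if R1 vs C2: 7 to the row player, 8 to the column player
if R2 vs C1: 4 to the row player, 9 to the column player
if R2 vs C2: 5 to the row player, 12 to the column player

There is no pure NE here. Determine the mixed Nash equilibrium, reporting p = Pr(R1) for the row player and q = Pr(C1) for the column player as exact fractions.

Each player's mixing probability is pinned down by making the *other* player indifferent.
The column player indifferent between C1 and C2: p·12 + (1−p)·9 = p·8 + (1−p)·12 ⟹ 9 + 3p = 12 + (-4)p ⟹ p = 3/7.
The row player indifferent between R1 and R2: q·2 + (1−q)·7 = q·4 + (1−q)·5 ⟹ 7 + (-5)q = 5 + (-1)q ⟹ q = 1/2.

p = 3/7, q = 1/2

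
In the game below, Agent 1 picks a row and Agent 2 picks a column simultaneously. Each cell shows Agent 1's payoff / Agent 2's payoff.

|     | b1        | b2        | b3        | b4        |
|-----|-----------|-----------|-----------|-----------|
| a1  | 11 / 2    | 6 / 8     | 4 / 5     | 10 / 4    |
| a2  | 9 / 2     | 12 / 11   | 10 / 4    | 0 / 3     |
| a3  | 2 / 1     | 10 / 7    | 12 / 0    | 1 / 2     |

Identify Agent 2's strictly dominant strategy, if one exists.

A strategy is strictly dominant if it gives Agent 2 a strictly higher payoff than every other strategy, against every choice by the opponent.
b2 strictly dominates: vs a1: 8 > each of {2, 5, 4}; vs a2: 11 > each of {2, 4, 3}; vs a3: 7 > each of {1, 0, 2}.

b2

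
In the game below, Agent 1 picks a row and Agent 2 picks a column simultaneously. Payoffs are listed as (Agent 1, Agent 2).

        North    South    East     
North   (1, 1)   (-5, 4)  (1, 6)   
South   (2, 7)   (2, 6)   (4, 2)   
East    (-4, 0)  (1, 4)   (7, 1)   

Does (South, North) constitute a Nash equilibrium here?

Holding Agent 2 at North: Agent 1 gets 2 from South, versus 1 from North, -4 from East. No profitable deviation for Agent 1.
Holding Agent 1 at South: Agent 2 gets 7 from North, versus 6 from South, 2 from East. No profitable deviation for Agent 2 either.

Yes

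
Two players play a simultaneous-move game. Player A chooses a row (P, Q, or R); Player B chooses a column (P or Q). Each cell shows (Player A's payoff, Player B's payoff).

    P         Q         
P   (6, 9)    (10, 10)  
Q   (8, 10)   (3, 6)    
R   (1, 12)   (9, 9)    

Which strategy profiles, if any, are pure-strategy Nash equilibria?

Find each player's best response to every opponent strategy; NE are the intersections.
Player A's best responses — vs P: Q (payoff 8); vs Q: P (payoff 10).
Player B's best responses — vs P: Q (payoff 10); vs Q: P (payoff 10); vs R: P (payoff 12).
Mutual best responses occur at (P, Q) and (Q, P); at each, neither player gains by switching.

(P, Q) and (Q, P)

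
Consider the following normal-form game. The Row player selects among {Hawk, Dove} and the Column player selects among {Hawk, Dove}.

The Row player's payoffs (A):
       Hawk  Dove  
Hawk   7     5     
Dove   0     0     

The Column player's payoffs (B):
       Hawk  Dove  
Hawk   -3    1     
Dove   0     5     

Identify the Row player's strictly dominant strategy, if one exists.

A strategy is strictly dominant if it gives the Row player a strictly higher payoff than every other strategy, against every choice by the opponent.
Hawk strictly dominates: vs Hawk: 7 > 0; vs Dove: 5 > 0.

Hawk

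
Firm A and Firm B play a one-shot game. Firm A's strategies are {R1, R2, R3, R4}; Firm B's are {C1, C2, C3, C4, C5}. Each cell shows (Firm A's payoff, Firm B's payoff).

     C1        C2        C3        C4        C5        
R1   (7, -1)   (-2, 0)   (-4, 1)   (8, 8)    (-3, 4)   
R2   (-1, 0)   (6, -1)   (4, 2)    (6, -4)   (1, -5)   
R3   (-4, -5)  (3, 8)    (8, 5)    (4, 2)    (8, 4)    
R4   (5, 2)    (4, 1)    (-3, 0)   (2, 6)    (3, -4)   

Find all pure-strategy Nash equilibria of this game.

Check mutual best responses: a cell is a NE iff neither player can gain by unilaterally deviating.
Firm A's best responses — vs C1: R1 (payoff 7); vs C2: R2 (payoff 6); vs C3: R3 (payoff 8); vs C4: R1 (payoff 8); vs C5: R3 (payoff 8).
Firm B's best responses — vs R1: C4 (payoff 8); vs R2: C3 (payoff 2); vs R3: C2 (payoff 8); vs R4: C4 (payoff 6).
The only mutual best response is (R1, C4); neither player gains by switching there.

(R1, C4)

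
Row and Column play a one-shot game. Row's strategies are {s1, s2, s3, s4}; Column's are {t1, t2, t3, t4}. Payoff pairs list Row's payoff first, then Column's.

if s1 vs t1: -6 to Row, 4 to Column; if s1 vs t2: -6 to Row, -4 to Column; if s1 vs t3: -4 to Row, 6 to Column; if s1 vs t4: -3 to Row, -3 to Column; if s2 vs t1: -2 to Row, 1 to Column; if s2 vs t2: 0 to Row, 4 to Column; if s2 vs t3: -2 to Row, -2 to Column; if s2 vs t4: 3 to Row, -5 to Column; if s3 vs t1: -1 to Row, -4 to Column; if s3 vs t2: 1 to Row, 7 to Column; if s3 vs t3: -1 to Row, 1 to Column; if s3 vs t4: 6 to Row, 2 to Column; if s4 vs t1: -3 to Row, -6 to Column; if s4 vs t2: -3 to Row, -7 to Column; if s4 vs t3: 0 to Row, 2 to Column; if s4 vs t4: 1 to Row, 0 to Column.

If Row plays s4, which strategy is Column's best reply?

t3

With Row fixed at s4, Column's payoffs are: t1 → -6, t2 → -7, t3 → 2, t4 → 0.
The maximum is 2, achieved by t3.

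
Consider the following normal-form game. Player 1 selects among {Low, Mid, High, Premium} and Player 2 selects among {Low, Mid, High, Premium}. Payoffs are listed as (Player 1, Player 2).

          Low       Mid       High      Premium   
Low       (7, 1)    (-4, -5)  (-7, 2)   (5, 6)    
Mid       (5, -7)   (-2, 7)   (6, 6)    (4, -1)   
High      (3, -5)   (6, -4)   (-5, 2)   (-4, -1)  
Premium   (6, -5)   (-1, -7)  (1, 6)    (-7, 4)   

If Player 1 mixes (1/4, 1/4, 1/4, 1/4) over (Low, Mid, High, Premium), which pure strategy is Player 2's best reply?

Compute Player 2's expected payoff from each pure strategy against the given mix.
Low: (1/4)·1 + (1/4)·(-7) + (1/4)·(-5) + (1/4)·(-5) = -4
Mid: (1/4)·(-5) + (1/4)·7 + (1/4)·(-4) + (1/4)·(-7) = -9/4
High: (1/4)·2 + (1/4)·6 + (1/4)·2 + (1/4)·6 = 4
Premium: (1/4)·6 + (1/4)·(-1) + (1/4)·(-1) + (1/4)·4 = 2
Highest expected payoff is 4, from High.

High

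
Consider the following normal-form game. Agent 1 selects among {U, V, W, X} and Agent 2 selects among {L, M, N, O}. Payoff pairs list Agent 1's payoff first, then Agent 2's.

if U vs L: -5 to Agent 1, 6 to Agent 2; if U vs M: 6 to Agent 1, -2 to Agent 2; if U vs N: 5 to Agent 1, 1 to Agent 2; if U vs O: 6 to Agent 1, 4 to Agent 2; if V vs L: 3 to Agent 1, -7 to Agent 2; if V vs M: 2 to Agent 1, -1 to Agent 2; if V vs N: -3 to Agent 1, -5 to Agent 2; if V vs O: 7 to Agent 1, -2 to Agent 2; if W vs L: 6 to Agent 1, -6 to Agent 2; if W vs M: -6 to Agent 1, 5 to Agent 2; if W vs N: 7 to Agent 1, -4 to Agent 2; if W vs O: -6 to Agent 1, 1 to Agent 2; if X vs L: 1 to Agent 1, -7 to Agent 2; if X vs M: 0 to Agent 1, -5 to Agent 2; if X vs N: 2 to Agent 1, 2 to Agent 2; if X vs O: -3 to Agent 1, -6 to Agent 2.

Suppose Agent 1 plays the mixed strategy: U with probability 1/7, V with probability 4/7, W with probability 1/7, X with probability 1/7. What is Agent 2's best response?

M

Compute Agent 2's expected payoff from each pure strategy against the given mix.
L: (1/7)·6 + (4/7)·(-7) + (1/7)·(-6) + (1/7)·(-7) = -5
M: (1/7)·(-2) + (4/7)·(-1) + (1/7)·5 + (1/7)·(-5) = -6/7
N: (1/7)·1 + (4/7)·(-5) + (1/7)·(-4) + (1/7)·2 = -3
O: (1/7)·4 + (4/7)·(-2) + (1/7)·1 + (1/7)·(-6) = -9/7
Highest expected payoff is -6/7, from M.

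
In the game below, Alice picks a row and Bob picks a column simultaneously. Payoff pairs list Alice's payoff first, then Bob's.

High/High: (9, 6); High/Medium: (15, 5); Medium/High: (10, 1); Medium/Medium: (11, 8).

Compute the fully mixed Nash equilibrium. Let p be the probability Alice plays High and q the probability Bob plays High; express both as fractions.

Each player's mixing probability is pinned down by making the *other* player indifferent.
Bob indifferent between High and Medium: p·6 + (1−p)·1 = p·5 + (1−p)·8 ⟹ 1 + 5p = 8 + (-3)p ⟹ p = 7/8.
Alice indifferent between High and Medium: q·9 + (1−q)·15 = q·10 + (1−q)·11 ⟹ 15 + (-6)q = 11 + (-1)q ⟹ q = 4/5.

p = 7/8, q = 4/5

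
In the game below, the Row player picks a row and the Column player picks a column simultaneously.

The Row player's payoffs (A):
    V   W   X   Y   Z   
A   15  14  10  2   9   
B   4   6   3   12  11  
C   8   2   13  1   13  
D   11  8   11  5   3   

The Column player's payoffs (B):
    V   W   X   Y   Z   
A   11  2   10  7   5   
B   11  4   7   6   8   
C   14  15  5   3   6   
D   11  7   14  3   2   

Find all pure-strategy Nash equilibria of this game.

Check mutual best responses: a cell is a NE iff neither player can gain by unilaterally deviating.
The Row player's best responses — vs V: A (payoff 15); vs W: A (payoff 14); vs X: C (payoff 13); vs Y: B (payoff 12); vs Z: C (payoff 13).
The Column player's best responses — vs A: V (payoff 11); vs B: V (payoff 11); vs C: W (payoff 15); vs D: X (payoff 14).
The only mutual best response is (A, V); neither player gains by switching there.

(A, V)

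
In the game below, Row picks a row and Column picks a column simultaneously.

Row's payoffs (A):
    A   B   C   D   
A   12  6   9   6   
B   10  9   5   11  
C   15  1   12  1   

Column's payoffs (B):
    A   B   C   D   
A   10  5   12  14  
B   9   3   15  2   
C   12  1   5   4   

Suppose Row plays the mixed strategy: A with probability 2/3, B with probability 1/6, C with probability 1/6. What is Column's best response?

Compute Column's expected payoff from each pure strategy against the given mix.
A: (2/3)·10 + (1/6)·9 + (1/6)·12 = 61/6
B: (2/3)·5 + (1/6)·3 + (1/6)·1 = 4
C: (2/3)·12 + (1/6)·15 + (1/6)·5 = 34/3
D: (2/3)·14 + (1/6)·2 + (1/6)·4 = 31/3
Highest expected payoff is 34/3, from C.

C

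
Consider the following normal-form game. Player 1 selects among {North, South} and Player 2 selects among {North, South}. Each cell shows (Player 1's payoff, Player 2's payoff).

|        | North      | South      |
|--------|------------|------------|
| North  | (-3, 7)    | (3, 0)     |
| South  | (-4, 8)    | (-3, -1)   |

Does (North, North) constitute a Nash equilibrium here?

Yes

Holding Player 2 at North: Player 1 gets -3 from North, versus -4 from South. No profitable deviation for Player 1.
Holding Player 1 at North: Player 2 gets 7 from North, versus 0 from South. No profitable deviation for Player 2 either.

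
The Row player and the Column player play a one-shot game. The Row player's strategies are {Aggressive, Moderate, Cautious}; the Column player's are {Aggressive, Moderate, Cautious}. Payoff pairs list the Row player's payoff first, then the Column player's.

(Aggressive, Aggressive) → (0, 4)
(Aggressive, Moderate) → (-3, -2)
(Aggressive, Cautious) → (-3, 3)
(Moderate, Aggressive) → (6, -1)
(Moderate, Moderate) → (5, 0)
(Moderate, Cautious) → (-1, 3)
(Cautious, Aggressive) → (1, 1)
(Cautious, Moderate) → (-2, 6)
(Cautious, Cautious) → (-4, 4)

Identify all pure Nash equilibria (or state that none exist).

A profile is a Nash equilibrium when each player is best-responding to the other.
The Row player's best responses — vs Aggressive: Moderate (payoff 6); vs Moderate: Moderate (payoff 5); vs Cautious: Moderate (payoff -1).
The Column player's best responses — vs Aggressive: Aggressive (payoff 4); vs Moderate: Cautious (payoff 3); vs Cautious: Moderate (payoff 6).
The only mutual best response is (Moderate, Cautious); neither player gains by switching there.

(Moderate, Cautious)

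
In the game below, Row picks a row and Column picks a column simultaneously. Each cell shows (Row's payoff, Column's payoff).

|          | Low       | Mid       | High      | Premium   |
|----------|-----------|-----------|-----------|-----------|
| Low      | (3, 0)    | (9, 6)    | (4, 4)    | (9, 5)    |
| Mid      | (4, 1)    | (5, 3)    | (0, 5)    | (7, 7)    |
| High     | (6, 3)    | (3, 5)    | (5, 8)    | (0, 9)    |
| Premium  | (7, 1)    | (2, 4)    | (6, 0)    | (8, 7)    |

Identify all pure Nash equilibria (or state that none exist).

Find each player's best response to every opponent strategy; NE are the intersections.
Row's best responses — vs Low: Premium (payoff 7); vs Mid: Low (payoff 9); vs High: Premium (payoff 6); vs Premium: Low (payoff 9).
Column's best responses — vs Low: Mid (payoff 6); vs Mid: Premium (payoff 7); vs High: Premium (payoff 9); vs Premium: Premium (payoff 7).
The only mutual best response is (Low, Mid); neither player gains by switching there.

(Low, Mid)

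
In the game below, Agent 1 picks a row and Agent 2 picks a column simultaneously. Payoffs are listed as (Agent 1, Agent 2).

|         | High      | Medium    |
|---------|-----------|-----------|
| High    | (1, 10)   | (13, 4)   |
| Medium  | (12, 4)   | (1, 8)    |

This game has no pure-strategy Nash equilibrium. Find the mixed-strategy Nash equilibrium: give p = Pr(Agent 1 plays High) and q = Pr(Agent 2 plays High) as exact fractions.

Each player's mixing probability is pinned down by making the *other* player indifferent.
Agent 2 indifferent between High and Medium: p·10 + (1−p)·4 = p·4 + (1−p)·8 ⟹ 4 + 6p = 8 + (-4)p ⟹ p = 2/5.
Agent 1 indifferent between High and Medium: q·1 + (1−q)·13 = q·12 + (1−q)·1 ⟹ 13 + (-12)q = 1 + 11q ⟹ q = 12/23.

p = 2/5, q = 12/23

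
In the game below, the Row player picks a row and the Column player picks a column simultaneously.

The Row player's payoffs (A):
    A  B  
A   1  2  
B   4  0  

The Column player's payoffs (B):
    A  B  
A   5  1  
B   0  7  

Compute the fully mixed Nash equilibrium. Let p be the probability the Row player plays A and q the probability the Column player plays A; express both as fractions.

In a mixed NE each player is indifferent between their pure strategies, so the opponent's mix sets the indifference.
The Column player indifferent between A and B: p·5 + (1−p)·0 = p·1 + (1−p)·7 ⟹ 0 + 5p = 7 + (-6)p ⟹ p = 7/11.
The Row player indifferent between A and B: q·1 + (1−q)·2 = q·4 + (1−q)·0 ⟹ 2 + (-1)q = 0 + 4q ⟹ q = 2/5.

p = 7/11, q = 2/5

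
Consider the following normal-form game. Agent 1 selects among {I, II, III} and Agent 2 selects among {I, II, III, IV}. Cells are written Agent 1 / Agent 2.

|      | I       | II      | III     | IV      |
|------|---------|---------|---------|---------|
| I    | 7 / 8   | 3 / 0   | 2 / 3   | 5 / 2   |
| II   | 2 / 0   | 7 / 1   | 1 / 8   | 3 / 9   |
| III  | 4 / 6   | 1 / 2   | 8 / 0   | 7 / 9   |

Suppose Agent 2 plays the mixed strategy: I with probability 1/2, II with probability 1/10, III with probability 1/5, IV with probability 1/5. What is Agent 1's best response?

I

Compute Agent 1's expected payoff from each pure strategy against the given mix.
I: (1/2)·7 + (1/10)·3 + (1/5)·2 + (1/5)·5 = 26/5
II: (1/2)·2 + (1/10)·7 + (1/5)·1 + (1/5)·3 = 5/2
III: (1/2)·4 + (1/10)·1 + (1/5)·8 + (1/5)·7 = 51/10
Highest expected payoff is 26/5, from I.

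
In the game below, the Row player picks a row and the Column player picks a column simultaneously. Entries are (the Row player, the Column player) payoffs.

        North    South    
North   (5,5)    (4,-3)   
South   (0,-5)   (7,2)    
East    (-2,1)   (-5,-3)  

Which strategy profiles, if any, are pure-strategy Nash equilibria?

(North, North) and (South, South)

Check mutual best responses: a cell is a NE iff neither player can gain by unilaterally deviating.
The Row player's best responses — vs North: North (payoff 5); vs South: South (payoff 7).
The Column player's best responses — vs North: North (payoff 5); vs South: South (payoff 2); vs East: North (payoff 1).
Mutual best responses occur at (North, North) and (South, South); at each, neither player gains by switching.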